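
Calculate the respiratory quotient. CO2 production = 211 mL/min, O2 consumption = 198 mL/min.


RQ = VCO2 / VO2
RQ = 211 / 198
RQ = 1.066


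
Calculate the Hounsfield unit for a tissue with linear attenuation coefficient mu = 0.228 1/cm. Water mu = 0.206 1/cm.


HU = ((mu_tissue - mu_water) / mu_water) * 1000
HU = ((0.228 - 0.206) / 0.206) * 1000
HU = 106.8


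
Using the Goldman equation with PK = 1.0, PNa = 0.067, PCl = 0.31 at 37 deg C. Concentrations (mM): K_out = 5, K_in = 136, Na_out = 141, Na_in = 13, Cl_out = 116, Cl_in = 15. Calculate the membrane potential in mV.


Vm = (RT/F)*ln((PK*Ko + PNa*Nao + PCl*Cli)/(PK*Ki + PNa*Nai + PCl*Clo))
Numer = 19.097, Denom = 172.831
Vm = -58.87 mV


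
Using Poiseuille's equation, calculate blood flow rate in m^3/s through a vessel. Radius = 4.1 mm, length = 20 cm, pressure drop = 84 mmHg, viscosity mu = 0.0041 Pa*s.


Q = pi*r^4*dP / (8*mu*L)
r = 0.0041 m, L = 0.2 m
dP = 84 mmHg = 11199.048 Pa
Q = 0.001516 m^3/s


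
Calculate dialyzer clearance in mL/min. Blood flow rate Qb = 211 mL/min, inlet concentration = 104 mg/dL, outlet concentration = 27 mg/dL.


K = Qb * (Cb_in - Cb_out) / Cb_in
K = 211 * (104 - 27) / 104
K = 156.2 mL/min


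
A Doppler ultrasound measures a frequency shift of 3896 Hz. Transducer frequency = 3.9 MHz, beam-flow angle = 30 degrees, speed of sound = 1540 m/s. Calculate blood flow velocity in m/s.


v = fd * c / (2 * f0 * cos(theta))
v = 3896 * 1540 / (2 * 3.9000e+06 * cos(30))
v = 0.8882 m/s


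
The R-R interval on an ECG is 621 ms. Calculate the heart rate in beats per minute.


HR = 60 / RR_interval(s)
RR = 621 ms = 0.621 s
HR = 60 / 0.621 = 96.62 bpm


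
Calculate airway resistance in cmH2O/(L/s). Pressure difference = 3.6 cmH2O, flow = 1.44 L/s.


R = dP / flow
R = 3.6 / 1.44
R = 2.5 cmH2O/(L/s)


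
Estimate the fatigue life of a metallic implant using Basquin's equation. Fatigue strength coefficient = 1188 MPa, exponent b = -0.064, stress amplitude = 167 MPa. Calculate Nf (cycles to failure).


sigma_a = sigma_f' * (2Nf)^b
2Nf = (sigma_a/sigma_f')^(1/b)
2Nf = (167/1188)^(1/-0.064)
2Nf = 2.0609242e+13
Nf = 1.0305e+13


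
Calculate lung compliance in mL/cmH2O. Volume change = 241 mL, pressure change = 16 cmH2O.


C = dV / dP
C = 241 / 16
C = 15.06 mL/cmH2O


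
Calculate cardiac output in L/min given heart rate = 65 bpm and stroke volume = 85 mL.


CO = HR * SV
CO = 65 * 85 / 1000
CO = 5.525 L/min


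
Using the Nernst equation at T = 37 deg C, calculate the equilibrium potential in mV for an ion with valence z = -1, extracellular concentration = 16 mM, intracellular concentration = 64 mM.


E = (RT/(zF)) * ln(C_out/C_in)
T = 37 + 273.15 = 310.15 K
E = (8.314 * 310.15 / (-1 * 96485)) * ln(16/64)
E = 37.05 mV


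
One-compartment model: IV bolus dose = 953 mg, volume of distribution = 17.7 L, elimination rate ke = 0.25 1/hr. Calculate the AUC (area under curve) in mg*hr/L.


C0 = Dose/Vd = 953/17.7 = 53.8418 mg/L
AUC = C0/ke = 53.8418/0.25
AUC = 215.4 mg*hr/L


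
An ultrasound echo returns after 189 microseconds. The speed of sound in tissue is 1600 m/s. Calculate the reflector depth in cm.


depth = c * t / 2
t = 189 us = 1.8900e-04 s
depth = 1600 * 1.8900e-04 / 2
depth = 0.1512 m = 15.12 cm


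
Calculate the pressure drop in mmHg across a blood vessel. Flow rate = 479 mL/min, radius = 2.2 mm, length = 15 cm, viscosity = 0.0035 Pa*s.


dP = 8*mu*L*Q / (pi*r^4)
Q = 479 mL/min = 7.98333e-06 m^3/s
dP = 455.61 Pa = 455.61 / 133.322 mmHg = 3.417 mmHg


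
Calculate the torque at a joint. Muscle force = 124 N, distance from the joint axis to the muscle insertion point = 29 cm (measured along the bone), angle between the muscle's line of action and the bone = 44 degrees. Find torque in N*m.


Torque = F * d * sin(theta)   (moment arm = d*sin(theta))
d = 29 cm = 0.29 m
Torque = 124 * 0.29 * sin(44)
Torque = 24.98 N*m


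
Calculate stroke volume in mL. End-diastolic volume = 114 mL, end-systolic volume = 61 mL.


SV = EDV - ESV
SV = 114 - 61
SV = 53 mL


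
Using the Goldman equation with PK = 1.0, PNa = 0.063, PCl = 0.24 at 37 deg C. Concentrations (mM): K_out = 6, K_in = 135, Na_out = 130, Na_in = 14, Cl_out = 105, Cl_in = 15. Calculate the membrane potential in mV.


Vm = (RT/F)*ln((PK*Ko + PNa*Nao + PCl*Cli)/(PK*Ki + PNa*Nai + PCl*Clo))
Numer = 17.79, Denom = 161.082
Vm = -58.88 mV


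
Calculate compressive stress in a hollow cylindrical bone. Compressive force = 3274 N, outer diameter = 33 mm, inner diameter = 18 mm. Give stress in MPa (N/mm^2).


A = pi*(r_o^2 - r_i^2)
r_o = 16.5 mm, r_i = 9 mm
A = 600.83 mm^2
sigma = F/A = 3274 / 600.83
sigma = 5.449 MPa


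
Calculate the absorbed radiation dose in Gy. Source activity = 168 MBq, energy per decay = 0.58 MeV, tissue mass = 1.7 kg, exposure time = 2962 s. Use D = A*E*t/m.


A = 168 MBq = 1.6800e+08 Bq
E = 0.58 MeV = 9.2916e-14 J
D = A*E*t/m = 1.6800e+08*9.2916e-14*2962/1.7
D = 0.0272 Gy


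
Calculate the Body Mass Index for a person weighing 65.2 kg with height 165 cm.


BMI = weight / height^2
height = 165 cm = 1.65 m
BMI = 65.2 / 1.65^2
BMI = 23.95 kg/m^2


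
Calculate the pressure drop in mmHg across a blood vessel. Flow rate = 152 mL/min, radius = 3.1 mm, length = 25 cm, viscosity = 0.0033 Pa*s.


dP = 8*mu*L*Q / (pi*r^4)
Q = 152 mL/min = 2.53333e-06 m^3/s
dP = 57.6287 Pa = 57.6287 / 133.322 mmHg = 0.4323 mmHg


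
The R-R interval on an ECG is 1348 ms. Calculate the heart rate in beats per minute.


HR = 60 / RR_interval(s)
RR = 1348 ms = 1.348 s
HR = 60 / 1.348 = 44.51 bpm


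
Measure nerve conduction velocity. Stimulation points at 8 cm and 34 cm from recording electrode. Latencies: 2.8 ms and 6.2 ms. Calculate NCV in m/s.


Distance = (34 - 8) / 100 = 0.26 m
dt = (6.2 - 2.8) / 1000 = 0.0034 s
NCV = dist / dt = 76.47 m/s


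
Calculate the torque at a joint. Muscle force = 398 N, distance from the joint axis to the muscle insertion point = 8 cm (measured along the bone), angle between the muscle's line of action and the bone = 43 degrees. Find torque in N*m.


Torque = F * d * sin(theta)   (moment arm = d*sin(theta))
d = 8 cm = 0.08 m
Torque = 398 * 0.08 * sin(43)
Torque = 21.71 N*m


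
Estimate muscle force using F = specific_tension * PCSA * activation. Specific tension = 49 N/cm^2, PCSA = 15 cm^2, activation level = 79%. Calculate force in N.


F = sigma * PCSA * activation
F = 49 * 15 * 0.79
F = 580.6 N


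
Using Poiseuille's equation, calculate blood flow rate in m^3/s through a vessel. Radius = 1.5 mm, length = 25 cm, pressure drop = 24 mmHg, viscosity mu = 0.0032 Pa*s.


Q = pi*r^4*dP / (8*mu*L)
r = 0.0015 m, L = 0.25 m
dP = 24 mmHg = 3199.728 Pa
Q = 7.9515e-06 m^3/s


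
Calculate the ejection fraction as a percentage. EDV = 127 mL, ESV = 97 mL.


SV = EDV - ESV = 127 - 97 = 30 mL
EF = SV/EDV * 100 = 30/127 * 100
EF = 23.62%


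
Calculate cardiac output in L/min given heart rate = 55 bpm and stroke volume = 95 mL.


CO = HR * SV
CO = 55 * 95 / 1000
CO = 5.225 L/min


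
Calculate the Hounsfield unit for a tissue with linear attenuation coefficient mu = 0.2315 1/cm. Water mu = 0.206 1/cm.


HU = ((mu_tissue - mu_water) / mu_water) * 1000
HU = ((0.2315 - 0.206) / 0.206) * 1000
HU = 123.8


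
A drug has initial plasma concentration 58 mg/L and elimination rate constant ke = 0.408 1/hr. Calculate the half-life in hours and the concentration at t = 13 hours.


t_half = ln(2) / ke = 0.693147 / 0.408 = 1.699 hr
C(t) = C0 * exp(-ke*t) = 58 * exp(-0.408*13)
C(13) = 0.2884 mg/L


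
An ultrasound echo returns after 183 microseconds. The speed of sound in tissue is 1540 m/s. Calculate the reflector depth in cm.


depth = c * t / 2
t = 183 us = 1.8300e-04 s
depth = 1540 * 1.8300e-04 / 2
depth = 0.14091 m = 14.091 cm


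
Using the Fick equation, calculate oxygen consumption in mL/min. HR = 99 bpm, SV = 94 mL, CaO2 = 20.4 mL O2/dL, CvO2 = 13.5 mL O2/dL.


CO = HR*SV = 99*94/1000 = 9.306 L/min
a-v O2 diff = 20.4 - 13.5 = 6.9 mL/dL
VO2 = CO * (CaO2-CvO2) * 10 dL/L
VO2 = 9.306 * 6.9 * 10
VO2 = 642.1 mL/min


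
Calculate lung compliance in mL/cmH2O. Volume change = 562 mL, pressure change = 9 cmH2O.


C = dV / dP
C = 562 / 9
C = 62.44 mL/cmH2O


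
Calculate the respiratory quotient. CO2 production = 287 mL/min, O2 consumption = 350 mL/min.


RQ = VCO2 / VO2
RQ = 287 / 350
RQ = 0.82


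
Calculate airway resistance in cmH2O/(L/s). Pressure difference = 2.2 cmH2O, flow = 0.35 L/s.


R = dP / flow
R = 2.2 / 0.35
R = 6.286 cmH2O/(L/s)


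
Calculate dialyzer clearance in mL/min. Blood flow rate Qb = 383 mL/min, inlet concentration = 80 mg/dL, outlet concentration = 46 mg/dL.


K = Qb * (Cb_in - Cb_out) / Cb_in
K = 383 * (80 - 46) / 80
K = 162.8 mL/min


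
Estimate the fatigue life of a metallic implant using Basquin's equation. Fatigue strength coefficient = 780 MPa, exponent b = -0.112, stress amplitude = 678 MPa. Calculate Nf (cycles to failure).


sigma_a = sigma_f' * (2Nf)^b
2Nf = (sigma_a/sigma_f')^(1/b)
2Nf = (678/780)^(1/-0.112)
2Nf = 3.4949155
Nf = 1.747


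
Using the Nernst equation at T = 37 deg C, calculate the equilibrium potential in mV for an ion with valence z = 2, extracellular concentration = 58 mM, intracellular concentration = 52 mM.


E = (RT/(zF)) * ln(C_out/C_in)
T = 37 + 273.15 = 310.15 K
E = (8.314 * 310.15 / (2 * 96485)) * ln(58/52)
E = 1.459 mV


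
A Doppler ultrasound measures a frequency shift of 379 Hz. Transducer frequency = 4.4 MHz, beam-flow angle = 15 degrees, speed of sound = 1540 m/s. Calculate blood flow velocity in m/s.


v = fd * c / (2 * f0 * cos(theta))
v = 379 * 1540 / (2 * 4.4000e+06 * cos(15))
v = 0.06866 m/s


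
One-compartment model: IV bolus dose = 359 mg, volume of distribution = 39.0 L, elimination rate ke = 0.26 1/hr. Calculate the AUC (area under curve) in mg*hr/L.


C0 = Dose/Vd = 359/39.0 = 9.20513 mg/L
AUC = C0/ke = 9.20513/0.26
AUC = 35.4 mg*hr/L


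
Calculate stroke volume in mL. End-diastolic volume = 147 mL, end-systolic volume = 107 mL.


SV = EDV - ESV
SV = 147 - 107
SV = 40 mL


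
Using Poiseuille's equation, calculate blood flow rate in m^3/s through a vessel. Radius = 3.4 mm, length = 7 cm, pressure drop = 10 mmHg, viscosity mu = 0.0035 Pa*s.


Q = pi*r^4*dP / (8*mu*L)
r = 0.0034 m, L = 0.07 m
dP = 10 mmHg = 1333.22 Pa
Q = 2.8557e-04 m^3/s


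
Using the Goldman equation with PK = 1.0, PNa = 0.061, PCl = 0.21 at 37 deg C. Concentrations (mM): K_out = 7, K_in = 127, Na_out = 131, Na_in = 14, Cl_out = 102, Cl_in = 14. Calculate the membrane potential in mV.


Vm = (RT/F)*ln((PK*Ko + PNa*Nao + PCl*Cli)/(PK*Ki + PNa*Nai + PCl*Clo))
Numer = 17.931, Denom = 149.274
Vm = -56.64 mV


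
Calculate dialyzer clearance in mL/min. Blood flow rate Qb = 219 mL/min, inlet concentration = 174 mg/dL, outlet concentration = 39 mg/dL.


K = Qb * (Cb_in - Cb_out) / Cb_in
K = 219 * (174 - 39) / 174
K = 169.9 mL/min


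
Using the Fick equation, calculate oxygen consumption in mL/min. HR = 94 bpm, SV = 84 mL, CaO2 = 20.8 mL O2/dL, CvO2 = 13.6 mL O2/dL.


CO = HR*SV = 94*84/1000 = 7.896 L/min
a-v O2 diff = 20.8 - 13.6 = 7.2 mL/dL
VO2 = CO * (CaO2-CvO2) * 10 dL/L
VO2 = 7.896 * 7.2 * 10
VO2 = 568.5 mL/min


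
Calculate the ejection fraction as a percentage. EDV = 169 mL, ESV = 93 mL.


SV = EDV - ESV = 169 - 93 = 76 mL
EF = SV/EDV * 100 = 76/169 * 100
EF = 44.97%


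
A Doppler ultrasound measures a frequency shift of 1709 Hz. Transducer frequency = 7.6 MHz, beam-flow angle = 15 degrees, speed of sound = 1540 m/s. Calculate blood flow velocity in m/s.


v = fd * c / (2 * f0 * cos(theta))
v = 1709 * 1540 / (2 * 7.6000e+06 * cos(15))
v = 0.1793 m/s


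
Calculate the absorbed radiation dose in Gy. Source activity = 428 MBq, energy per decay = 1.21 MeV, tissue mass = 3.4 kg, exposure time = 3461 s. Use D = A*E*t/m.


A = 428 MBq = 4.2800e+08 Bq
E = 1.21 MeV = 1.93842e-13 J
D = A*E*t/m = 4.2800e+08*1.93842e-13*3461/3.4
D = 0.08445 Gy


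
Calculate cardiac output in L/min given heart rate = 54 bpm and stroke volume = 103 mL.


CO = HR * SV
CO = 54 * 103 / 1000
CO = 5.562 L/min


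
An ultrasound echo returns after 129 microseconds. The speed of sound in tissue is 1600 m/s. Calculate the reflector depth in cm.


depth = c * t / 2
t = 129 us = 1.2900e-04 s
depth = 1600 * 1.2900e-04 / 2
depth = 0.1032 m = 10.32 cm


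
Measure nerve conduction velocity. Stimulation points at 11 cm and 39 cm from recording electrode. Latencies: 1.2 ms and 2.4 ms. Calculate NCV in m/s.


Distance = (39 - 11) / 100 = 0.28 m
dt = (2.4 - 1.2) / 1000 = 0.0012 s
NCV = dist / dt = 233.3 m/s


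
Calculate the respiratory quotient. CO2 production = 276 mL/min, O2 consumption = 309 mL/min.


RQ = VCO2 / VO2
RQ = 276 / 309
RQ = 0.8932


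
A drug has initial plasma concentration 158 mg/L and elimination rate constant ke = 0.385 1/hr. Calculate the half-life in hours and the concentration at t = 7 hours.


t_half = ln(2) / ke = 0.693147 / 0.385 = 1.8 hr
C(t) = C0 * exp(-ke*t) = 158 * exp(-0.385*7)
C(7) = 10.67 mg/L


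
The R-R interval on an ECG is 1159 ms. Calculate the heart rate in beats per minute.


HR = 60 / RR_interval(s)
RR = 1159 ms = 1.159 s
HR = 60 / 1.159 = 51.77 bpm


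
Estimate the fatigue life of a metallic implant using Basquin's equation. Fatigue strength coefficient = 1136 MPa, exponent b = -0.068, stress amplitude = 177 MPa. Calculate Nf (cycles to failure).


sigma_a = sigma_f' * (2Nf)^b
2Nf = (sigma_a/sigma_f')^(1/b)
2Nf = (177/1136)^(1/-0.068)
2Nf = 7.4748744e+11
Nf = 3.7374e+11


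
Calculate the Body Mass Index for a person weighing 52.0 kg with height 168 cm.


BMI = weight / height^2
height = 168 cm = 1.68 m
BMI = 52.0 / 1.68^2
BMI = 18.42 kg/m^2


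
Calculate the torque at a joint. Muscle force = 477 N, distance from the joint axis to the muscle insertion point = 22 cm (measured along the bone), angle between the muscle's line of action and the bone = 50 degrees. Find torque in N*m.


Torque = F * d * sin(theta)   (moment arm = d*sin(theta))
d = 22 cm = 0.22 m
Torque = 477 * 0.22 * sin(50)
Torque = 80.39 N*m


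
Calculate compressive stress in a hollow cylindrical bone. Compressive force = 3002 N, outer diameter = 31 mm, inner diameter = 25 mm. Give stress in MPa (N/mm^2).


A = pi*(r_o^2 - r_i^2)
r_o = 15.5 mm, r_i = 12.5 mm
A = 263.894 mm^2
sigma = F/A = 3002 / 263.894
sigma = 11.38 MPa


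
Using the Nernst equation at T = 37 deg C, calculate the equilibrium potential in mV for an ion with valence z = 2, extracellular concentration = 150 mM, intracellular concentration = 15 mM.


E = (RT/(zF)) * ln(C_out/C_in)
T = 37 + 273.15 = 310.15 K
E = (8.314 * 310.15 / (2 * 96485)) * ln(150/15)
E = 30.77 mV


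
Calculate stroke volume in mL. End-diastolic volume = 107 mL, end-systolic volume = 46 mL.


SV = EDV - ESV
SV = 107 - 46
SV = 61 mL


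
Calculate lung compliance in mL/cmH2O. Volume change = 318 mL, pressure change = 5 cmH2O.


C = dV / dP
C = 318 / 5
C = 63.6 mL/cmH2O


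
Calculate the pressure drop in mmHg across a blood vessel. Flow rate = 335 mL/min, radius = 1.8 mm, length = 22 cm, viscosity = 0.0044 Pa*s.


dP = 8*mu*L*Q / (pi*r^4)
Q = 335 mL/min = 5.58333e-06 m^3/s
dP = 1311.05 Pa = 1311.05 / 133.322 mmHg = 9.834 mmHg


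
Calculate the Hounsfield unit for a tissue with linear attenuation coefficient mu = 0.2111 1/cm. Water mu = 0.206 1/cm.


HU = ((mu_tissue - mu_water) / mu_water) * 1000
HU = ((0.2111 - 0.206) / 0.206) * 1000
HU = 24.76


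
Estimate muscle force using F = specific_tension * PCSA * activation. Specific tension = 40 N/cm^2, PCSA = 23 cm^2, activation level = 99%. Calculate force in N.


F = sigma * PCSA * activation
F = 40 * 23 * 0.99
F = 910.8 N


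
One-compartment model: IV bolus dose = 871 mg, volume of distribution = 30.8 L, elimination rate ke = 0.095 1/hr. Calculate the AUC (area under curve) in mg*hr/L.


C0 = Dose/Vd = 871/30.8 = 28.2792 mg/L
AUC = C0/ke = 28.2792/0.095
AUC = 297.7 mg*hr/L


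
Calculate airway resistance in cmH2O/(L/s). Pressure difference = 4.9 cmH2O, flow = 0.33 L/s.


R = dP / flow
R = 4.9 / 0.33
R = 14.85 cmH2O/(L/s)


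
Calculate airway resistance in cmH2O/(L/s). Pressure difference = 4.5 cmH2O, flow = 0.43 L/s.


R = dP / flow
R = 4.5 / 0.43
R = 10.47 cmH2O/(L/s)


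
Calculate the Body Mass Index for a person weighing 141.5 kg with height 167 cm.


BMI = weight / height^2
height = 167 cm = 1.67 m
BMI = 141.5 / 1.67^2
BMI = 50.74 kg/m^2


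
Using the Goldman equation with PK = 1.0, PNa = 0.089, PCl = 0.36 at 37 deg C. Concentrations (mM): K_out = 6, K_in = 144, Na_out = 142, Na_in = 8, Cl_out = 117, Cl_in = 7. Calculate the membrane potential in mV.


Vm = (RT/F)*ln((PK*Ko + PNa*Nao + PCl*Cli)/(PK*Ki + PNa*Nai + PCl*Clo))
Numer = 21.158, Denom = 186.832
Vm = -58.21 mV


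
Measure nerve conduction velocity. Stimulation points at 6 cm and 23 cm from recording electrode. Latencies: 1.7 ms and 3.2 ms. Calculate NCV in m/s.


Distance = (23 - 6) / 100 = 0.17 m
dt = (3.2 - 1.7) / 1000 = 0.0015 s
NCV = dist / dt = 113.3 m/s


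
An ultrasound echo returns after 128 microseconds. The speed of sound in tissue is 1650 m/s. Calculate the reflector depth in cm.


depth = c * t / 2
t = 128 us = 1.2800e-04 s
depth = 1650 * 1.2800e-04 / 2
depth = 0.1056 m = 10.56 cm


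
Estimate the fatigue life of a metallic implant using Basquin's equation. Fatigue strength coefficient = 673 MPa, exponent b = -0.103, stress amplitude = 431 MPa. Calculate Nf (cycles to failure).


sigma_a = sigma_f' * (2Nf)^b
2Nf = (sigma_a/sigma_f')^(1/b)
2Nf = (431/673)^(1/-0.103)
2Nf = 75.684633
Nf = 37.84


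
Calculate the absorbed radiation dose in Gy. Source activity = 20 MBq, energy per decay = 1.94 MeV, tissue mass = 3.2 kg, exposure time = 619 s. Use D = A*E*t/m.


A = 20 MBq = 2.0000e+07 Bq
E = 1.94 MeV = 3.10788e-13 J
D = A*E*t/m = 2.0000e+07*3.10788e-13*619/3.2
D = 0.001202 Gy


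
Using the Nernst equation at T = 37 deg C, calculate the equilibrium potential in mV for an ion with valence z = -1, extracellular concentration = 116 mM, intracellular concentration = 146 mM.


E = (RT/(zF)) * ln(C_out/C_in)
T = 37 + 273.15 = 310.15 K
E = (8.314 * 310.15 / (-1 * 96485)) * ln(116/146)
E = 6.147 mV


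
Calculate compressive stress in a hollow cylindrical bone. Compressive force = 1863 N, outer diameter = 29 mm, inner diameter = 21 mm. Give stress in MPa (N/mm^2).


A = pi*(r_o^2 - r_i^2)
r_o = 14.5 mm, r_i = 10.5 mm
A = 314.159 mm^2
sigma = F/A = 1863 / 314.159
sigma = 5.93 MPa


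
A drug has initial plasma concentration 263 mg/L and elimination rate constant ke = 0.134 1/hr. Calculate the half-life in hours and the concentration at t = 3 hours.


t_half = ln(2) / ke = 0.693147 / 0.134 = 5.173 hr
C(t) = C0 * exp(-ke*t) = 263 * exp(-0.134*3)
C(3) = 175.9 mg/L


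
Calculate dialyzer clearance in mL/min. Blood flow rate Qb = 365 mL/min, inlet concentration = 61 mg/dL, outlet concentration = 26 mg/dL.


K = Qb * (Cb_in - Cb_out) / Cb_in
K = 365 * (61 - 26) / 61
K = 209.4 mL/min


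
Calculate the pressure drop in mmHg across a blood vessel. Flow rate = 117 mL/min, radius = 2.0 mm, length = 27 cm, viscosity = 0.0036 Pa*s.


dP = 8*mu*L*Q / (pi*r^4)
Q = 117 mL/min = 1.95e-06 m^3/s
dP = 301.662 Pa = 301.662 / 133.322 mmHg = 2.263 mmHg


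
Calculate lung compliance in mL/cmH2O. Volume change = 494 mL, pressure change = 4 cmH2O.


C = dV / dP
C = 494 / 4
C = 123.5 mL/cmH2O


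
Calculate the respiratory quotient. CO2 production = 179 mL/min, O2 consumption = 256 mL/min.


RQ = VCO2 / VO2
RQ = 179 / 256
RQ = 0.6992


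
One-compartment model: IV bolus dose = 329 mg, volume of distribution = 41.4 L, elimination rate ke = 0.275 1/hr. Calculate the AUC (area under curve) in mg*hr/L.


C0 = Dose/Vd = 329/41.4 = 7.94686 mg/L
AUC = C0/ke = 7.94686/0.275
AUC = 28.9 mg*hr/L


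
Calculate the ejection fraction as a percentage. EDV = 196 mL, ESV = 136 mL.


SV = EDV - ESV = 196 - 136 = 60 mL
EF = SV/EDV * 100 = 60/196 * 100
EF = 30.61%


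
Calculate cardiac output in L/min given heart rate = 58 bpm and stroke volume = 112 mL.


CO = HR * SV
CO = 58 * 112 / 1000
CO = 6.496 L/min


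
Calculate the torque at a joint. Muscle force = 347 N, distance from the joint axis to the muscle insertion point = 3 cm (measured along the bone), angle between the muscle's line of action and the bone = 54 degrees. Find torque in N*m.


Torque = F * d * sin(theta)   (moment arm = d*sin(theta))
d = 3 cm = 0.03 m
Torque = 347 * 0.03 * sin(54)
Torque = 8.422 N*m


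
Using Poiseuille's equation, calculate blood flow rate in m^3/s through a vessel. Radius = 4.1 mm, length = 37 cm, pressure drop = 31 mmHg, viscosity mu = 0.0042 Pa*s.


Q = pi*r^4*dP / (8*mu*L)
r = 0.0041 m, L = 0.37 m
dP = 31 mmHg = 4132.982 Pa
Q = 2.9513e-04 m^3/s


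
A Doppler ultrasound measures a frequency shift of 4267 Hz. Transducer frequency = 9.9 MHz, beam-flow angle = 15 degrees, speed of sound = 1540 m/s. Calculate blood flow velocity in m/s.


v = fd * c / (2 * f0 * cos(theta))
v = 4267 * 1540 / (2 * 9.9000e+06 * cos(15))
v = 0.3436 m/s


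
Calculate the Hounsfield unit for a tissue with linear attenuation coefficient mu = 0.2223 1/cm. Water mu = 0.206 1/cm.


HU = ((mu_tissue - mu_water) / mu_water) * 1000
HU = ((0.2223 - 0.206) / 0.206) * 1000
HU = 79.13


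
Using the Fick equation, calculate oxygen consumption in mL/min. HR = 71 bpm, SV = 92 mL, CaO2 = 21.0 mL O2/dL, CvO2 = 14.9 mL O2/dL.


CO = HR*SV = 71*92/1000 = 6.532 L/min
a-v O2 diff = 21.0 - 14.9 = 6.1 mL/dL
VO2 = CO * (CaO2-CvO2) * 10 dL/L
VO2 = 6.532 * 6.1 * 10
VO2 = 398.5 mL/min


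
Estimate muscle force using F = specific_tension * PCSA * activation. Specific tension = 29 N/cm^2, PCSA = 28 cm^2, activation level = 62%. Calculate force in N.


F = sigma * PCSA * activation
F = 29 * 28 * 0.62
F = 503.4 N


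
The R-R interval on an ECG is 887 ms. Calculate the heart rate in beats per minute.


HR = 60 / RR_interval(s)
RR = 887 ms = 0.887 s
HR = 60 / 0.887 = 67.64 bpm


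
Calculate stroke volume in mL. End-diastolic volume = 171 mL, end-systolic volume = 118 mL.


SV = EDV - ESV
SV = 171 - 118
SV = 53 mL


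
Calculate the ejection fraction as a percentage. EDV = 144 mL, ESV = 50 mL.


SV = EDV - ESV = 144 - 50 = 94 mL
EF = SV/EDV * 100 = 94/144 * 100
EF = 65.28%


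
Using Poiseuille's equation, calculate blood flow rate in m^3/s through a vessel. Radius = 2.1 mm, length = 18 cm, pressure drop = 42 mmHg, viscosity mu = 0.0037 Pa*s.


Q = pi*r^4*dP / (8*mu*L)
r = 0.0021 m, L = 0.18 m
dP = 42 mmHg = 5599.524 Pa
Q = 6.4212e-05 m^3/s


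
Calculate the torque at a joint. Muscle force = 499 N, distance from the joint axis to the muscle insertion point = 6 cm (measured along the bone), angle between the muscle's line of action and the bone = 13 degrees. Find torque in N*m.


Torque = F * d * sin(theta)   (moment arm = d*sin(theta))
d = 6 cm = 0.06 m
Torque = 499 * 0.06 * sin(13)
Torque = 6.735 N*m


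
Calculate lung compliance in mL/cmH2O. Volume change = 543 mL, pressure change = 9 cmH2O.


C = dV / dP
C = 543 / 9
C = 60.33 mL/cmH2O


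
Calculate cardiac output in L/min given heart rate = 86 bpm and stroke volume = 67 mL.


CO = HR * SV
CO = 86 * 67 / 1000
CO = 5.762 L/min


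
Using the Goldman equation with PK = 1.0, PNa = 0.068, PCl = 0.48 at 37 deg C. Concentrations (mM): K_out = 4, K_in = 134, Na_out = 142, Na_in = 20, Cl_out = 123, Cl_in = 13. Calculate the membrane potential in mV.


Vm = (RT/F)*ln((PK*Ko + PNa*Nao + PCl*Cli)/(PK*Ki + PNa*Nai + PCl*Clo))
Numer = 19.896, Denom = 194.4
Vm = -60.92 mV


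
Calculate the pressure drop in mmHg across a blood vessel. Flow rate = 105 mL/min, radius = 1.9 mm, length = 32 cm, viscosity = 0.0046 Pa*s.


dP = 8*mu*L*Q / (pi*r^4)
Q = 105 mL/min = 1.75e-06 m^3/s
dP = 503.352 Pa = 503.352 / 133.322 mmHg = 3.775 mmHg


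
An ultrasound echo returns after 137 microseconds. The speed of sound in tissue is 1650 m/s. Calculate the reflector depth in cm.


depth = c * t / 2
t = 137 us = 1.3700e-04 s
depth = 1650 * 1.3700e-04 / 2
depth = 0.113025 m = 11.3025 cm


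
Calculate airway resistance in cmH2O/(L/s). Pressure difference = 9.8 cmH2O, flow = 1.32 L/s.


R = dP / flow
R = 9.8 / 1.32
R = 7.424 cmH2O/(L/s)


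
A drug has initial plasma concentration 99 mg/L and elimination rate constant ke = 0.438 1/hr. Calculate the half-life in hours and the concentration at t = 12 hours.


t_half = ln(2) / ke = 0.693147 / 0.438 = 1.583 hr
C(t) = C0 * exp(-ke*t) = 99 * exp(-0.438*12)
C(12) = 0.5164 mg/L


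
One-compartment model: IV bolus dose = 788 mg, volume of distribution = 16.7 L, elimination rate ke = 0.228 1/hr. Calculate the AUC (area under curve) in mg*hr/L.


C0 = Dose/Vd = 788/16.7 = 47.1856 mg/L
AUC = C0/ke = 47.1856/0.228
AUC = 207 mg*hr/L


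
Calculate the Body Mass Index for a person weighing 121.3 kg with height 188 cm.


BMI = weight / height^2
height = 188 cm = 1.88 m
BMI = 121.3 / 1.88^2
BMI = 34.32 kg/m^2


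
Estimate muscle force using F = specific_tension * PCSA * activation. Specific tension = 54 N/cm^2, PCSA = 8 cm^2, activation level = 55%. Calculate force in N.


F = sigma * PCSA * activation
F = 54 * 8 * 0.55
F = 237.6 N


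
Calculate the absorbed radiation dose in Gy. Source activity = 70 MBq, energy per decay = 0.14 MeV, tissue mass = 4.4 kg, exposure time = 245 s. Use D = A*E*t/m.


A = 70 MBq = 7.0000e+07 Bq
E = 0.14 MeV = 2.2428e-14 J
D = A*E*t/m = 7.0000e+07*2.2428e-14*245/4.4
D = 8.7418e-05 Gy


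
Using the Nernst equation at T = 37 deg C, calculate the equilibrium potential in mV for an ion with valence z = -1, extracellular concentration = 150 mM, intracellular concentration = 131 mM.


E = (RT/(zF)) * ln(C_out/C_in)
T = 37 + 273.15 = 310.15 K
E = (8.314 * 310.15 / (-1 * 96485)) * ln(150/131)
E = -3.62 mV


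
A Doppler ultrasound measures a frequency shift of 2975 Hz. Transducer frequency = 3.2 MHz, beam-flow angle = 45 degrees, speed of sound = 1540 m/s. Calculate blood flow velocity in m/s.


v = fd * c / (2 * f0 * cos(theta))
v = 2975 * 1540 / (2 * 3.2000e+06 * cos(45))
v = 1.012 m/s


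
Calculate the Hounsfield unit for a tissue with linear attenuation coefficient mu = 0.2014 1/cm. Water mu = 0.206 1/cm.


HU = ((mu_tissue - mu_water) / mu_water) * 1000
HU = ((0.2014 - 0.206) / 0.206) * 1000
HU = -22.33


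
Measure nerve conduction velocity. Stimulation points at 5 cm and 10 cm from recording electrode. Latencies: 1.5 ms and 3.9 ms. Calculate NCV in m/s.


Distance = (10 - 5) / 100 = 0.05 m
dt = (3.9 - 1.5) / 1000 = 0.0024 s
NCV = dist / dt = 20.83 m/s


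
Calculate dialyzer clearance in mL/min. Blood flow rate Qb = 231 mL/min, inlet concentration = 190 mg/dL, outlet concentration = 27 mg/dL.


K = Qb * (Cb_in - Cb_out) / Cb_in
K = 231 * (190 - 27) / 190
K = 198.2 mL/min


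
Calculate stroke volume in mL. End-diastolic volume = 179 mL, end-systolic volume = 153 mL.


SV = EDV - ESV
SV = 179 - 153
SV = 26 mL


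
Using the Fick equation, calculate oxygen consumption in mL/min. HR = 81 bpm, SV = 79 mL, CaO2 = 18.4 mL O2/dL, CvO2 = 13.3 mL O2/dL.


CO = HR*SV = 81*79/1000 = 6.399 L/min
a-v O2 diff = 18.4 - 13.3 = 5.1 mL/dL
VO2 = CO * (CaO2-CvO2) * 10 dL/L
VO2 = 6.399 * 5.1 * 10
VO2 = 326.3 mL/min


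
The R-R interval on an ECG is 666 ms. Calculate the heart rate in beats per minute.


HR = 60 / RR_interval(s)
RR = 666 ms = 0.666 s
HR = 60 / 0.666 = 90.09 bpm


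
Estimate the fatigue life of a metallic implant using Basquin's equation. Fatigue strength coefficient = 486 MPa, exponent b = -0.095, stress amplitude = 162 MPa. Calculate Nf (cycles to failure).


sigma_a = sigma_f' * (2Nf)^b
2Nf = (sigma_a/sigma_f')^(1/b)
2Nf = (162/486)^(1/-0.095)
2Nf = 105275.91
Nf = 5.264e+04


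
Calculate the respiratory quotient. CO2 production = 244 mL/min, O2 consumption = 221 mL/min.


RQ = VCO2 / VO2
RQ = 244 / 221
RQ = 1.104


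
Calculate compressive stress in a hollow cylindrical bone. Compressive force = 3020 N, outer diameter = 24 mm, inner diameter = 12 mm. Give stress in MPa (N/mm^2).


A = pi*(r_o^2 - r_i^2)
r_o = 12 mm, r_i = 6 mm
A = 339.292 mm^2
sigma = F/A = 3020 / 339.292
sigma = 8.901 MPa


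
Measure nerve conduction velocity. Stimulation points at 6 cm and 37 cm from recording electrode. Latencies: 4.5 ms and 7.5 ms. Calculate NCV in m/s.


Distance = (37 - 6) / 100 = 0.31 m
dt = (7.5 - 4.5) / 1000 = 0.003 s
NCV = dist / dt = 103.3 m/s


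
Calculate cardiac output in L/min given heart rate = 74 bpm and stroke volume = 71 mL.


CO = HR * SV
CO = 74 * 71 / 1000
CO = 5.254 L/min


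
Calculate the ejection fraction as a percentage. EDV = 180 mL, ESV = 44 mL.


SV = EDV - ESV = 180 - 44 = 136 mL
EF = SV/EDV * 100 = 136/180 * 100
EF = 75.56%


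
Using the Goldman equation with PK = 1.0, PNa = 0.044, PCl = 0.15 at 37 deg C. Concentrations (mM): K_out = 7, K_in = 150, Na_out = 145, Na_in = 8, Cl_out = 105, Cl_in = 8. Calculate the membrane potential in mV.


Vm = (RT/F)*ln((PK*Ko + PNa*Nao + PCl*Cli)/(PK*Ki + PNa*Nai + PCl*Clo))
Numer = 14.58, Denom = 166.102
Vm = -65.02 mV


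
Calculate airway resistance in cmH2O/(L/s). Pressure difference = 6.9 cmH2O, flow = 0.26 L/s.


R = dP / flow
R = 6.9 / 0.26
R = 26.54 cmH2O/(L/s)


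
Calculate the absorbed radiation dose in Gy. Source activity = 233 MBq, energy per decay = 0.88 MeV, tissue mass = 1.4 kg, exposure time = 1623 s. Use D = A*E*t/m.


A = 233 MBq = 2.3300e+08 Bq
E = 0.88 MeV = 1.40976e-13 J
D = A*E*t/m = 2.3300e+08*1.40976e-13*1623/1.4
D = 0.03808 Gy


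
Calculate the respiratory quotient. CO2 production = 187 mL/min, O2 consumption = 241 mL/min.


RQ = VCO2 / VO2
RQ = 187 / 241
RQ = 0.7759


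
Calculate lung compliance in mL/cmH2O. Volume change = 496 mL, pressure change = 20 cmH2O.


C = dV / dP
C = 496 / 20
C = 24.8 mL/cmH2O


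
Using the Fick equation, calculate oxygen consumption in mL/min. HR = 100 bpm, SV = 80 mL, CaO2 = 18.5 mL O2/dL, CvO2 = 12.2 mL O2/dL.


CO = HR*SV = 100*80/1000 = 8 L/min
a-v O2 diff = 18.5 - 12.2 = 6.3 mL/dL
VO2 = CO * (CaO2-CvO2) * 10 dL/L
VO2 = 8 * 6.3 * 10
VO2 = 504 mL/min


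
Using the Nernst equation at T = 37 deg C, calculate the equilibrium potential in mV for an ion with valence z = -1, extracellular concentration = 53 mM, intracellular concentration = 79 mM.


E = (RT/(zF)) * ln(C_out/C_in)
T = 37 + 273.15 = 310.15 K
E = (8.314 * 310.15 / (-1 * 96485)) * ln(53/79)
E = 10.67 mV


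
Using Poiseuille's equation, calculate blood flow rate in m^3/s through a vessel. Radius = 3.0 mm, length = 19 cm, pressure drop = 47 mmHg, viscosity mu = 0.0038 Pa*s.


Q = pi*r^4*dP / (8*mu*L)
r = 0.003 m, L = 0.19 m
dP = 47 mmHg = 6266.134 Pa
Q = 2.7606e-04 m^3/s


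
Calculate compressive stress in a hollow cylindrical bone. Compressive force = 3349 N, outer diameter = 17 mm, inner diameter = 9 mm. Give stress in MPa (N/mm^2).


A = pi*(r_o^2 - r_i^2)
r_o = 8.5 mm, r_i = 4.5 mm
A = 163.363 mm^2
sigma = F/A = 3349 / 163.363
sigma = 20.5 MPa


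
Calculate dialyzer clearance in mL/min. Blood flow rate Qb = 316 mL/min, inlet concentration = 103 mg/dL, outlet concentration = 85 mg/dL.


K = Qb * (Cb_in - Cb_out) / Cb_in
K = 316 * (103 - 85) / 103
K = 55.22 mL/min


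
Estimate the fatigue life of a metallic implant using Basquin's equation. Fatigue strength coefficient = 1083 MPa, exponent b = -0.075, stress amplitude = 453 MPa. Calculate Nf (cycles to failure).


sigma_a = sigma_f' * (2Nf)^b
2Nf = (sigma_a/sigma_f')^(1/b)
2Nf = (453/1083)^(1/-0.075)
2Nf = 111447.43
Nf = 5.572e+04


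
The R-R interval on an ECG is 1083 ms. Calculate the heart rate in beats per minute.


HR = 60 / RR_interval(s)
RR = 1083 ms = 1.083 s
HR = 60 / 1.083 = 55.4 bpm


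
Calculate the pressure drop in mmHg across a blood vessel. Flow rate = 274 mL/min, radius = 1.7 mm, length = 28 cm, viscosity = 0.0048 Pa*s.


dP = 8*mu*L*Q / (pi*r^4)
Q = 274 mL/min = 4.56667e-06 m^3/s
dP = 1871.3 Pa = 1871.3 / 133.322 mmHg = 14.04 mmHg


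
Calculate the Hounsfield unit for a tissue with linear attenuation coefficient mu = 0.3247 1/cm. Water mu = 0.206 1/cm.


HU = ((mu_tissue - mu_water) / mu_water) * 1000
HU = ((0.3247 - 0.206) / 0.206) * 1000
HU = 576.2


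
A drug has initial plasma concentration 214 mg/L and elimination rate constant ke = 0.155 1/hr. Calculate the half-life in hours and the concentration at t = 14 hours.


t_half = ln(2) / ke = 0.693147 / 0.155 = 4.472 hr
C(t) = C0 * exp(-ke*t) = 214 * exp(-0.155*14)
C(14) = 24.43 mg/L


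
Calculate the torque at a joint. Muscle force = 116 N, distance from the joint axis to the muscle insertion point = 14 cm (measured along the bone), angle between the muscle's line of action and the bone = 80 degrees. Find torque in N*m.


Torque = F * d * sin(theta)   (moment arm = d*sin(theta))
d = 14 cm = 0.14 m
Torque = 116 * 0.14 * sin(80)
Torque = 15.99 N*m


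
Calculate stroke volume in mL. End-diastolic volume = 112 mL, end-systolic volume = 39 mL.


SV = EDV - ESV
SV = 112 - 39
SV = 73 mL


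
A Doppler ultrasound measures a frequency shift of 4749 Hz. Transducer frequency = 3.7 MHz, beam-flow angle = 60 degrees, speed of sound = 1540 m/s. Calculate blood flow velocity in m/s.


v = fd * c / (2 * f0 * cos(theta))
v = 4749 * 1540 / (2 * 3.7000e+06 * cos(60))
v = 1.977 m/s


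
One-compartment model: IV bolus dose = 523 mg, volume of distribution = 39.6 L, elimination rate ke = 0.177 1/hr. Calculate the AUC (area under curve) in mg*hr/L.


C0 = Dose/Vd = 523/39.6 = 13.2071 mg/L
AUC = C0/ke = 13.2071/0.177
AUC = 74.62 mg*hr/L


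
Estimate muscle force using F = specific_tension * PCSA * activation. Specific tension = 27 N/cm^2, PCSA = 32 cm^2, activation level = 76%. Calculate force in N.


F = sigma * PCSA * activation
F = 27 * 32 * 0.76
F = 656.6 N


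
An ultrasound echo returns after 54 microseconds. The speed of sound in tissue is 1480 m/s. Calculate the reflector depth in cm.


depth = c * t / 2
t = 54 us = 5.4000e-05 s
depth = 1480 * 5.4000e-05 / 2
depth = 0.03996 m = 3.996 cm


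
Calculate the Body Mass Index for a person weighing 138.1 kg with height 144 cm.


BMI = weight / height^2
height = 144 cm = 1.44 m
BMI = 138.1 / 1.44^2
BMI = 66.6 kg/m^2


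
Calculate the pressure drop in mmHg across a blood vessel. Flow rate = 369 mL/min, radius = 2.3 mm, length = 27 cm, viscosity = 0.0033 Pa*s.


dP = 8*mu*L*Q / (pi*r^4)
Q = 369 mL/min = 6.15e-06 m^3/s
dP = 498.634 Pa = 498.634 / 133.322 mmHg = 3.74 mmHg


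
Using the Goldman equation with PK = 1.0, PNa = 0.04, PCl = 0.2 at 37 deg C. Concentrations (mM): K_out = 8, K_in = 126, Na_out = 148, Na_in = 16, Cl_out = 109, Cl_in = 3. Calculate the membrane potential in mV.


Vm = (RT/F)*ln((PK*Ko + PNa*Nao + PCl*Cli)/(PK*Ki + PNa*Nai + PCl*Clo))
Numer = 14.52, Denom = 148.44
Vm = -62.13 mV


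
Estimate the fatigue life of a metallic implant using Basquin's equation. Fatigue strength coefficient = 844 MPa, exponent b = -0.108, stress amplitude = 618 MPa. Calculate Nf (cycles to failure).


sigma_a = sigma_f' * (2Nf)^b
2Nf = (sigma_a/sigma_f')^(1/b)
2Nf = (618/844)^(1/-0.108)
2Nf = 17.917504
Nf = 8.959


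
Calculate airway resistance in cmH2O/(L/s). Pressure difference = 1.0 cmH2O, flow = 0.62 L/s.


R = dP / flow
R = 1.0 / 0.62
R = 1.613 cmH2O/(L/s)


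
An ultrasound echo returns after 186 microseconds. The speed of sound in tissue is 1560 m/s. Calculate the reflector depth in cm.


depth = c * t / 2
t = 186 us = 1.8600e-04 s
depth = 1560 * 1.8600e-04 / 2
depth = 0.14508 m = 14.508 cm


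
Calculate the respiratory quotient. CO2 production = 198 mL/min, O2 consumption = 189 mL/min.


RQ = VCO2 / VO2
RQ = 198 / 189
RQ = 1.048


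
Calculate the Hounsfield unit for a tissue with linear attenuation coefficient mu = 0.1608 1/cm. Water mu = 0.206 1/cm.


HU = ((mu_tissue - mu_water) / mu_water) * 1000
HU = ((0.1608 - 0.206) / 0.206) * 1000
HU = -219.4


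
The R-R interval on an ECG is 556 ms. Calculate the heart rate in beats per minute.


HR = 60 / RR_interval(s)
RR = 556 ms = 0.556 s
HR = 60 / 0.556 = 107.9 bpm


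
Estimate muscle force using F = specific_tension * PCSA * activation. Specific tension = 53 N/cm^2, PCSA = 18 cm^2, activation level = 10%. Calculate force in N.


F = sigma * PCSA * activation
F = 53 * 18 * 0.1
F = 95.4 N


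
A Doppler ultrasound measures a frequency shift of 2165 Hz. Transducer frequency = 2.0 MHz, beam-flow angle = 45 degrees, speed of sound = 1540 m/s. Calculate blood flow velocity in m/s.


v = fd * c / (2 * f0 * cos(theta))
v = 2165 * 1540 / (2 * 2.0000e+06 * cos(45))
v = 1.179 m/s


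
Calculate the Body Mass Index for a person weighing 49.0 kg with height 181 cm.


BMI = weight / height^2
height = 181 cm = 1.81 m
BMI = 49.0 / 1.81^2
BMI = 14.96 kg/m^2


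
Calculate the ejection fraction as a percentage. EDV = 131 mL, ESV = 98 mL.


SV = EDV - ESV = 131 - 98 = 33 mL
EF = SV/EDV * 100 = 33/131 * 100
EF = 25.19%


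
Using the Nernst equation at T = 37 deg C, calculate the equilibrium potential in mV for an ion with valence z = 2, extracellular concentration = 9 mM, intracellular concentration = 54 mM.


E = (RT/(zF)) * ln(C_out/C_in)
T = 37 + 273.15 = 310.15 K
E = (8.314 * 310.15 / (2 * 96485)) * ln(9/54)
E = -23.94 mV


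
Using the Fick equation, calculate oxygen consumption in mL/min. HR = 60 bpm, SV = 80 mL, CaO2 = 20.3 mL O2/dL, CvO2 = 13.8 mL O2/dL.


CO = HR*SV = 60*80/1000 = 4.8 L/min
a-v O2 diff = 20.3 - 13.8 = 6.5 mL/dL
VO2 = CO * (CaO2-CvO2) * 10 dL/L
VO2 = 4.8 * 6.5 * 10
VO2 = 312 mL/min


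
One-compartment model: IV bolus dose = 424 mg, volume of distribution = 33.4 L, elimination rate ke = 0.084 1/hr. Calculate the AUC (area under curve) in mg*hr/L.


C0 = Dose/Vd = 424/33.4 = 12.6946 mg/L
AUC = C0/ke = 12.6946/0.084
AUC = 151.1 mg*hr/L


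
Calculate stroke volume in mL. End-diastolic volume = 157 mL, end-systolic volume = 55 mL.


SV = EDV - ESV
SV = 157 - 55
SV = 102 mL


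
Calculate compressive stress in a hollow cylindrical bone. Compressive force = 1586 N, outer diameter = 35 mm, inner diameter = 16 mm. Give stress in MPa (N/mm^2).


A = pi*(r_o^2 - r_i^2)
r_o = 17.5 mm, r_i = 8 mm
A = 761.051 mm^2
sigma = F/A = 1586 / 761.051
sigma = 2.084 MPa


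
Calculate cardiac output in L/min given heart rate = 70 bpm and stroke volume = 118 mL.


CO = HR * SV
CO = 70 * 118 / 1000
CO = 8.26 L/min


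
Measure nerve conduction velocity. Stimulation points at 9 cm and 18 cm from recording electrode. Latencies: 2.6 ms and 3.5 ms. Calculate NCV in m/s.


Distance = (18 - 9) / 100 = 0.09 m
dt = (3.5 - 2.6) / 1000 = 9.0000e-04 s
NCV = dist / dt = 100 m/s


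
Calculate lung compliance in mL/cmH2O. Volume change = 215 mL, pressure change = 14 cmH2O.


C = dV / dP
C = 215 / 14
C = 15.36 mL/cmH2O


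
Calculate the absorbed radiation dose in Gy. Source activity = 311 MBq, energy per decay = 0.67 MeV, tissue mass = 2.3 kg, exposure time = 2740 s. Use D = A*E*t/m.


A = 311 MBq = 3.1100e+08 Bq
E = 0.67 MeV = 1.07334e-13 J
D = A*E*t/m = 3.1100e+08*1.07334e-13*2740/2.3
D = 0.03977 Gy


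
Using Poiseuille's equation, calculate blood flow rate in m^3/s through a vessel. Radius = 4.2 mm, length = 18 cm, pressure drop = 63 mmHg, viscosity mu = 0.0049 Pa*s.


Q = pi*r^4*dP / (8*mu*L)
r = 0.0042 m, L = 0.18 m
dP = 63 mmHg = 8399.286 Pa
Q = 0.001164 m^3/s
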